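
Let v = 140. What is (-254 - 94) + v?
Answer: -208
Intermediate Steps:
(-254 - 94) + v = (-254 - 94) + 140 = -348 + 140 = -208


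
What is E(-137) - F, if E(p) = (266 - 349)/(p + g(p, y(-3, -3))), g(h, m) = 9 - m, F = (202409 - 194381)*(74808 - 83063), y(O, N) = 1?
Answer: 8548977143/129 ≈ 6.6271e+7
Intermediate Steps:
F = -66271140 (F = 8028*(-8255) = -66271140)
E(p) = -83/(8 + p) (E(p) = (266 - 349)/(p + (9 - 1*1)) = -83/(p + (9 - 1)) = -83/(p + 8) = -83/(8 + p))
E(-137) - F = -83/(8 - 137) - 1*(-66271140) = -83/(-129) + 66271140 = -83*(-1/129) + 66271140 = 83/129 + 66271140 = 8548977143/129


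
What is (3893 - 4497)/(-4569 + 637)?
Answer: 151/983 ≈ 0.15361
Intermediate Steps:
(3893 - 4497)/(-4569 + 637) = -604/(-3932) = -604*(-1/3932) = 151/983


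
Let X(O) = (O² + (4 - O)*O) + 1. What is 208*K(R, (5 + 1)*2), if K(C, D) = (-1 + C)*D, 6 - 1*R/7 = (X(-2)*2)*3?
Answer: 836160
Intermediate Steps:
X(O) = 1 + O² + O*(4 - O) (X(O) = (O² + O*(4 - O)) + 1 = 1 + O² + O*(4 - O))
R = 336 (R = 42 - 7*(1 + 4*(-2))*2*3 = 42 - 7*(1 - 8)*2*3 = 42 - 7*(-7*2)*3 = 42 - (-98)*3 = 42 - 7*(-42) = 42 + 294 = 336)
K(C, D) = D*(-1 + C)
208*K(R, (5 + 1)*2) = 208*(((5 + 1)*2)*(-1 + 336)) = 208*((6*2)*335) = 208*(12*335) = 208*4020 = 836160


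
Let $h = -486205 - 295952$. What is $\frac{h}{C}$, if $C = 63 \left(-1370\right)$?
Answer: $\frac{260719}{28770} \approx 9.0622$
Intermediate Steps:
$h = -782157$ ($h = -486205 - 295952 = -782157$)
$C = -86310$
$\frac{h}{C} = - \frac{782157}{-86310} = \left(-782157\right) \left(- \frac{1}{86310}\right) = \frac{260719}{28770}$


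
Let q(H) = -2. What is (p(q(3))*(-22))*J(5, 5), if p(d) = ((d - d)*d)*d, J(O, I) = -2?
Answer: 0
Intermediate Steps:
p(d) = 0 (p(d) = (0*d)*d = 0*d = 0)
(p(q(3))*(-22))*J(5, 5) = (0*(-22))*(-2) = 0*(-2) = 0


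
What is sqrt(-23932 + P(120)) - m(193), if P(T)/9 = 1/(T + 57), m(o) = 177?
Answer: -177 + I*sqrt(83307115)/59 ≈ -177.0 + 154.7*I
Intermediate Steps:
P(T) = 9/(57 + T) (P(T) = 9/(T + 57) = 9/(57 + T))
sqrt(-23932 + P(120)) - m(193) = sqrt(-23932 + 9/(57 + 120)) - 1*177 = sqrt(-23932 + 9/177) - 177 = sqrt(-23932 + 9*(1/177)) - 177 = sqrt(-23932 + 3/59) - 177 = sqrt(-1411985/59) - 177 = I*sqrt(83307115)/59 - 177 = -177 + I*sqrt(83307115)/59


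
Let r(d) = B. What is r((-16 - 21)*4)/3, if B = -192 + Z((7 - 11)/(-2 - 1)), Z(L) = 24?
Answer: -56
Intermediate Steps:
B = -168 (B = -192 + 24 = -168)
r(d) = -168
r((-16 - 21)*4)/3 = -168/3 = (⅓)*(-168) = -56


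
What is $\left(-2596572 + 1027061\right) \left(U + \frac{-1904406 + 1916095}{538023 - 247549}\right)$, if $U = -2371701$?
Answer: $\frac{1081263538758267935}{290474} \approx 3.7224 \cdot 10^{12}$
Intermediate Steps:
$\left(-2596572 + 1027061\right) \left(U + \frac{-1904406 + 1916095}{538023 - 247549}\right) = \left(-2596572 + 1027061\right) \left(-2371701 + \frac{-1904406 + 1916095}{538023 - 247549}\right) = - 1569511 \left(-2371701 + \frac{11689}{290474}\right) = \left(-1569511\right) \left(- \frac{688917464585}{290474}\right) = \frac{1081263538758267935}{290474}$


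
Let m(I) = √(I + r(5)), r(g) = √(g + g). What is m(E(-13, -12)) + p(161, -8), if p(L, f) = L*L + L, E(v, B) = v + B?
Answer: 26082 + √(-25 + √10) ≈ 26082.0 + 4.6731*I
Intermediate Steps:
E(v, B) = B + v
r(g) = √2*√g (r(g) = √(2*g) = √2*√g)
p(L, f) = L + L² (p(L, f) = L² + L = L + L²)
m(I) = √(I + √10) (m(I) = √(I + √2*√5) = √(I + √10))
m(E(-13, -12)) + p(161, -8) = √((-12 - 13) + √10) + 161*(1 + 161) = √(-25 + √10) + 161*162 = √(-25 + √10) + 26082 = 26082 + √(-25 + √10)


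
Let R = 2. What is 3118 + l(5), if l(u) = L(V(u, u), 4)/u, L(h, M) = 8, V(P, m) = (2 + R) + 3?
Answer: 15598/5 ≈ 3119.6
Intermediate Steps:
V(P, m) = 7 (V(P, m) = (2 + 2) + 3 = 4 + 3 = 7)
l(u) = 8/u
3118 + l(5) = 3118 + 8/5 = 15598/5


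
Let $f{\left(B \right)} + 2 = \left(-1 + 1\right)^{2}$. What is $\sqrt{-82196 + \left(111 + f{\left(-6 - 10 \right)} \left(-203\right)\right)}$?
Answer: $i \sqrt{81679} \approx 285.8 i$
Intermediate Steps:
$f{\left(B \right)} = -2$ ($f{\left(B \right)} = -2 + \left(-1 + 1\right)^{2} = -2 + 0^{2} = -2 + 0 = -2$)
$\sqrt{-82196 + \left(111 + f{\left(-6 - 10 \right)} \left(-203\right)\right)} = \sqrt{-82196 + \left(111 - -406\right)} = \sqrt{-82196 + \left(111 + 406\right)} = \sqrt{-82196 + 517} = \sqrt{-81679} = i \sqrt{81679}$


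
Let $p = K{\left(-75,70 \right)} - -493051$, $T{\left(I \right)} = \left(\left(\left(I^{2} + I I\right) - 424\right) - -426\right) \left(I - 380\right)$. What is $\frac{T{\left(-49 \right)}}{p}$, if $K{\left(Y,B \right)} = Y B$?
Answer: $- \frac{2060916}{487801} \approx -4.2249$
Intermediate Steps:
$K{\left(Y,B \right)} = B Y$
$T{\left(I \right)} = \left(-380 + I\right) \left(2 + 2 I^{2}\right)$ ($T{\left(I \right)} = \left(\left(\left(I^{2} + I^{2}\right) - 424\right) + 426\right) \left(-380 + I\right) = \left(\left(2 I^{2} - 424\right) + 426\right) \left(-380 + I\right) = \left(\left(-424 + 2 I^{2}\right) + 426\right) \left(-380 + I\right) = \left(2 + 2 I^{2}\right) \left(-380 + I\right) = \left(-380 + I\right) \left(2 + 2 I^{2}\right)$)
$p = 487801$ ($p = 70 \left(-75\right) - -493051 = -5250 + 493051 = 487801$)
$\frac{T{\left(-49 \right)}}{p} = \frac{-760 - 760 \left(-49\right)^{2} + 2 \left(-49\right) + 2 \left(-49\right)^{3}}{487801} = \left(-760 - 1824760 - 98 + 2 \left(-117649\right)\right) \frac{1}{487801} = \left(-760 - 1824760 - 98 - 235298\right) \frac{1}{487801} = \left(-2060916\right) \frac{1}{487801} = - \frac{2060916}{487801}$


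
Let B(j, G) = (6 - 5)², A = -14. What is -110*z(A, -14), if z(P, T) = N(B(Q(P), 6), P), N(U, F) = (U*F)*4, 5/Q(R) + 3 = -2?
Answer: 6160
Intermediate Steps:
Q(R) = -1 (Q(R) = 5/(-3 - 2) = 5/(-5) = 5*(-⅕) = -1)
B(j, G) = 1 (B(j, G) = 1² = 1)
N(U, F) = 4*F*U (N(U, F) = (F*U)*4 = 4*F*U)
z(P, T) = 4*P (z(P, T) = 4*P*1 = 4*P)
-110*z(A, -14) = -440*(-14) = -110*(-56) = 6160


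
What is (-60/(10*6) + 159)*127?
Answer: 20066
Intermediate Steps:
(-60/(10*6) + 159)*127 = (-60/60 + 159)*127 = (-60*1/60 + 159)*127 = (-1 + 159)*127 = 158*127 = 20066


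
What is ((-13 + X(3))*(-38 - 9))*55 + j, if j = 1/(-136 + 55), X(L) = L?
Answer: 2093849/81 ≈ 25850.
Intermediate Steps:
j = -1/81 (j = 1/(-81) = -1/81 ≈ -0.012346)
((-13 + X(3))*(-38 - 9))*55 + j = ((-13 + 3)*(-38 - 9))*55 - 1/81 = -10*(-47)*55 - 1/81 = 470*55 - 1/81 = 25850 - 1/81 = 2093849/81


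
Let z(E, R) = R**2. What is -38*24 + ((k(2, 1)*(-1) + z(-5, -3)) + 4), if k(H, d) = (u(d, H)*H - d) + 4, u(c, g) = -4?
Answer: -894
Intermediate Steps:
k(H, d) = 4 - d - 4*H (k(H, d) = (-4*H - d) + 4 = (-d - 4*H) + 4 = 4 - d - 4*H)
-38*24 + ((k(2, 1)*(-1) + z(-5, -3)) + 4) = -38*24 + (((4 - 1*1 - 4*2)*(-1) + (-3)**2) + 4) = -912 + (((4 - 1 - 8)*(-1) + 9) + 4) = -912 + ((-5*(-1) + 9) + 4) = -912 + ((5 + 9) + 4) = -912 + (14 + 4) = -912 + 18 = -894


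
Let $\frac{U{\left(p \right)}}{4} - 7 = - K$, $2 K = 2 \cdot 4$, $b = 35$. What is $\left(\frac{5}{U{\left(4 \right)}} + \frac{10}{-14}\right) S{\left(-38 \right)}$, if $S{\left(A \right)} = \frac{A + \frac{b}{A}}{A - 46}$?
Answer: $- \frac{12325}{89376} \approx -0.1379$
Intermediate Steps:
$K = 4$ ($K = \frac{2 \cdot 4}{2} = \frac{1}{2} \cdot 8 = 4$)
$U{\left(p \right)} = 12$ ($U{\left(p \right)} = 28 + 4 \left(\left(-1\right) 4\right) = 28 + 4 \left(-4\right) = 28 - 16 = 12$)
$S{\left(A \right)} = \frac{A + \frac{35}{A}}{-46 + A}$ ($S{\left(A \right)} = \frac{A + \frac{35}{A}}{A - 46} = \frac{A + \frac{35}{A}}{-46 + A}$)
$\left(\frac{5}{U{\left(4 \right)}} + \frac{10}{-14}\right) S{\left(-38 \right)} = \left(\frac{5}{12} + \frac{10}{-14}\right) \frac{35 + \left(-38\right)^{2}}{\left(-38\right) \left(-46 - 38\right)} = \left(5 \cdot \frac{1}{12} + 10 \left(- \frac{1}{14}\right)\right) \left(- \frac{35 + 1444}{38 \left(-84\right)}\right) = \left(\frac{5}{12} - \frac{5}{7}\right) \left(\left(- \frac{1}{38}\right) \left(- \frac{1}{84}\right) 1479\right) = \left(- \frac{25}{84}\right) \frac{493}{1064} = - \frac{12325}{89376}$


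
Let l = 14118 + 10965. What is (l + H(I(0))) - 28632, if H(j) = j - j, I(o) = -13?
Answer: -3549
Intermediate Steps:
l = 25083
H(j) = 0
(l + H(I(0))) - 28632 = (25083 + 0) - 28632 = 25083 - 28632 = -3549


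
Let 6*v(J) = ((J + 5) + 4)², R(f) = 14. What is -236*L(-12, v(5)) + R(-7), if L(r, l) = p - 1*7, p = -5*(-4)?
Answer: -3054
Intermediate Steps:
p = 20
v(J) = (9 + J)²/6 (v(J) = ((J + 5) + 4)²/6 = ((5 + J) + 4)²/6 = (9 + J)²/6)
L(r, l) = 13 (L(r, l) = 20 - 1*7 = 20 - 7 = 13)
-236*L(-12, v(5)) + R(-7) = -236*13 + 14 = -3068 + 14 = -3054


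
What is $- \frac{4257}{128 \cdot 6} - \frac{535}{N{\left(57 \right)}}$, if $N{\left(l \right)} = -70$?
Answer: $\frac{3763}{1792} \approx 2.0999$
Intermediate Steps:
$- \frac{4257}{128 \cdot 6} - \frac{535}{N{\left(57 \right)}} = - \frac{4257}{128 \cdot 6} - \frac{535}{-70} = - \frac{4257}{768} - - \frac{107}{14} = \left(-4257\right) \frac{1}{768} + \frac{107}{14} = - \frac{1419}{256} + \frac{107}{14} = \frac{3763}{1792}$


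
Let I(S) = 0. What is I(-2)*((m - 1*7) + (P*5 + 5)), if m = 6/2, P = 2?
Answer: 0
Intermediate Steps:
m = 3 (m = 6*(½) = 3)
I(-2)*((m - 1*7) + (P*5 + 5)) = 0*((3 - 1*7) + (2*5 + 5)) = 0*((3 - 7) + (10 + 5)) = 0*(-4 + 15) = 0*11 = 0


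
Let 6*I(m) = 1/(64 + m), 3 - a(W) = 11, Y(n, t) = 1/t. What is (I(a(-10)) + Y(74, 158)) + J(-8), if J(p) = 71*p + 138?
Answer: -11413673/26544 ≈ -429.99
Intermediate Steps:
J(p) = 138 + 71*p
a(W) = -8 (a(W) = 3 - 1*11 = 3 - 11 = -8)
I(m) = 1/(6*(64 + m))
(I(a(-10)) + Y(74, 158)) + J(-8) = (1/(6*(64 - 8)) + 1/158) + (138 + 71*(-8)) = ((⅙)/56 + 1/158) + (138 - 568) = ((⅙)*(1/56) + 1/158) - 430 = (1/336 + 1/158) - 430 = 247/26544 - 430 = -11413673/26544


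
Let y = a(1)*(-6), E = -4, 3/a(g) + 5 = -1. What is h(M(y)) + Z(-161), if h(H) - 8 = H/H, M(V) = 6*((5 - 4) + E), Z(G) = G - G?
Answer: 9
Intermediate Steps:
a(g) = -½ (a(g) = 3/(-5 - 1) = 3/(-6) = 3*(-⅙) = -½)
Z(G) = 0
y = 3 (y = -½*(-6) = 3)
M(V) = -18 (M(V) = 6*((5 - 4) - 4) = 6*(1 - 4) = 6*(-3) = -18)
h(H) = 9 (h(H) = 8 + H/H = 8 + 1 = 9)
h(M(y)) + Z(-161) = 9 + 0 = 9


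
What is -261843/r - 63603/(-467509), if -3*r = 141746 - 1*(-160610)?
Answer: 386472625929/141354151204 ≈ 2.7341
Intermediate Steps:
r = -302356/3 (r = -(141746 - 1*(-160610))/3 = -(141746 + 160610)/3 = -⅓*302356 = -302356/3 ≈ -1.0079e+5)
-261843/r - 63603/(-467509) = -261843/(-302356/3) - 63603/(-467509) = -261843*(-3/302356) - 63603*(-1/467509) = 785529/302356 + 63603/467509 = 386472625929/141354151204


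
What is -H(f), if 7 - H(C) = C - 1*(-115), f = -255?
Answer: -147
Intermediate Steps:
H(C) = -108 - C (H(C) = 7 - (C - 1*(-115)) = 7 - (C + 115) = 7 - (115 + C) = 7 + (-115 - C) = -108 - C)
-H(f) = -(-108 - 1*(-255)) = -(-108 + 255) = -1*147 = -147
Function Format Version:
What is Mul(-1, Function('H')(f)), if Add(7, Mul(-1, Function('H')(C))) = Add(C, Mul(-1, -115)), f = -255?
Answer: -147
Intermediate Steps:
Function('H')(C) = Add(-108, Mul(-1, C)) (Function('H')(C) = Add(7, Mul(-1, Add(C, Mul(-1, -115)))) = Add(7, Mul(-1, Add(C, 115))) = Add(7, Mul(-1, Add(115, C))) = Add(7, Add(-115, Mul(-1, C))) = Add(-108, Mul(-1, C)))
Mul(-1, Function('H')(f)) = Mul(-1, Add(-108, Mul(-1, -255))) = Mul(-1, Add(-108, 255)) = Mul(-1, 147) = -147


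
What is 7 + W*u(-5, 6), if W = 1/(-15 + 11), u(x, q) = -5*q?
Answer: 29/2 ≈ 14.500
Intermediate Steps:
W = -1/4 (W = 1/(-4) = -1/4 ≈ -0.25000)
7 + W*u(-5, 6) = 7 - (-5)*6/4 = 7 - 1/4*(-30) = 7 + 15/2 = 29/2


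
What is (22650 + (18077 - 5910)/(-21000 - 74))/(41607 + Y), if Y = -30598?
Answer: 477313933/232003666 ≈ 2.0574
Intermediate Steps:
(22650 + (18077 - 5910)/(-21000 - 74))/(41607 + Y) = (22650 + (18077 - 5910)/(-21000 - 74))/(41607 - 30598) = (22650 + 12167/(-21074))/11009 = (22650 + 12167*(-1/21074))*(1/11009) = (22650 - 12167/21074)*(1/11009) = (477313933/21074)*(1/11009) = 477313933/232003666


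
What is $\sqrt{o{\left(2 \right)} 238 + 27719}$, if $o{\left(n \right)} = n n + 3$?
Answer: $3 \sqrt{3265} \approx 171.42$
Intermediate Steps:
$o{\left(n \right)} = 3 + n^{2}$ ($o{\left(n \right)} = n^{2} + 3 = 3 + n^{2}$)
$\sqrt{o{\left(2 \right)} 238 + 27719} = \sqrt{\left(3 + 2^{2}\right) 238 + 27719} = \sqrt{\left(3 + 4\right) 238 + 27719} = \sqrt{7 \cdot 238 + 27719} = \sqrt{1666 + 27719} = \sqrt{29385} = 3 \sqrt{3265}$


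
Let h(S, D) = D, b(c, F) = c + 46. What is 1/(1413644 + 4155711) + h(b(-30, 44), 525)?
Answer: 2923911376/5569355 ≈ 525.00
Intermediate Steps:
b(c, F) = 46 + c
1/(1413644 + 4155711) + h(b(-30, 44), 525) = 1/(1413644 + 4155711) + 525 = 1/5569355 + 525 = 2923911376/5569355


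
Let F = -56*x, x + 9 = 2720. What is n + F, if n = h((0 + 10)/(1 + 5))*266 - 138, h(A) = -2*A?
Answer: -458522/3 ≈ -1.5284e+5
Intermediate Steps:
x = 2711 (x = -9 + 2720 = 2711)
n = -3074/3 (n = -2*(0 + 10)/(1 + 5)*266 - 138 = -20/6*266 - 138 = -2*5/3*266 - 138 = -10/3*266 - 138 = -2660/3 - 138 = -3074/3 ≈ -1024.7)
F = -151816 (F = -56*2711 = -151816)
n + F = -3074/3 - 151816 = -458522/3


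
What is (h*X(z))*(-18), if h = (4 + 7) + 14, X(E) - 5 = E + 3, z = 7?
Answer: -6750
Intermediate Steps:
X(E) = 8 + E (X(E) = 5 + (E + 3) = 5 + (3 + E) = 8 + E)
h = 25 (h = 11 + 14 = 25)
(h*X(z))*(-18) = (25*(8 + 7))*(-18) = (25*15)*(-18) = 375*(-18) = -6750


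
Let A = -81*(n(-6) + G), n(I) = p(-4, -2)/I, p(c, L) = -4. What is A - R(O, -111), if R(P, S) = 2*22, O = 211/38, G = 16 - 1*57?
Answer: 3223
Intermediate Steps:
G = -41 (G = 16 - 57 = -41)
O = 211/38 (O = 211*(1/38) = 211/38 ≈ 5.5526)
n(I) = -4/I
R(P, S) = 44
A = 3267 (A = -81*(-4/(-6) - 41) = -81*(-4*(-1/6) - 41) = -81*(2/3 - 41) = -81*(-121/3) = 3267)
A - R(O, -111) = 3267 - 1*44 = 3267 - 44 = 3223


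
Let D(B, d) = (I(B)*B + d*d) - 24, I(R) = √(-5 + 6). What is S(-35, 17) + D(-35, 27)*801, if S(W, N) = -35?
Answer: 536635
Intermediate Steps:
I(R) = 1 (I(R) = √1 = 1)
D(B, d) = -24 + B + d² (D(B, d) = (1*B + d*d) - 24 = (B + d²) - 24 = -24 + B + d²)
S(-35, 17) + D(-35, 27)*801 = -35 + (-24 - 35 + 27²)*801 = -35 + (-24 - 35 + 729)*801 = -35 + 670*801 = -35 + 536670 = 536635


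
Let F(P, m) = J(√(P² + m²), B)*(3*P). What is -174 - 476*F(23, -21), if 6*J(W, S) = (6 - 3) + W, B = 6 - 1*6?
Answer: -16596 - 5474*√970 ≈ -1.8708e+5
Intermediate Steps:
B = 0 (B = 6 - 6 = 0)
J(W, S) = ½ + W/6 (J(W, S) = ((6 - 3) + W)/6 = (3 + W)/6 = ½ + W/6)
F(P, m) = 3*P*(½ + √(P² + m²)/6) (F(P, m) = (½ + √(P² + m²)/6)*(3*P) = 3*P*(½ + √(P² + m²)/6))
-174 - 476*F(23, -21) = -174 - 238*23*(3 + √(23² + (-21)²)) = -174 - 238*23*(3 + √(529 + 441)) = -174 - 238*23*(3 + √970) = -174 - 476*(69/2 + 23*√970/2) = -174 + (-16422 - 5474*√970) = -16596 - 5474*√970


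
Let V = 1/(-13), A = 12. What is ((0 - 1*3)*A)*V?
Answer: 36/13 ≈ 2.7692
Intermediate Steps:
V = -1/13 ≈ -0.076923
((0 - 1*3)*A)*V = ((0 - 1*3)*12)*(-1/13) = ((0 - 3)*12)*(-1/13) = -3*12*(-1/13) = -36*(-1/13) = 36/13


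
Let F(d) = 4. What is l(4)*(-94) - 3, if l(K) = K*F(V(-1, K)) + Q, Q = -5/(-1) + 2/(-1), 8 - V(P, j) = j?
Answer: -1789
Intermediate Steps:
V(P, j) = 8 - j
Q = 3 (Q = -5*(-1) + 2*(-1) = 5 - 2 = 3)
l(K) = 3 + 4*K (l(K) = K*4 + 3 = 4*K + 3 = 3 + 4*K)
l(4)*(-94) - 3 = (3 + 4*4)*(-94) - 3 = (3 + 16)*(-94) - 3 = 19*(-94) - 3 = -1786 - 3 = -1789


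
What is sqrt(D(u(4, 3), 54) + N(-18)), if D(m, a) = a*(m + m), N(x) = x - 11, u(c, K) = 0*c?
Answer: I*sqrt(29) ≈ 5.3852*I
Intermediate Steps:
u(c, K) = 0
N(x) = -11 + x
D(m, a) = 2*a*m (D(m, a) = a*(2*m) = 2*a*m)
sqrt(D(u(4, 3), 54) + N(-18)) = sqrt(2*54*0 + (-11 - 18)) = sqrt(0 - 29) = sqrt(-29) = I*sqrt(29)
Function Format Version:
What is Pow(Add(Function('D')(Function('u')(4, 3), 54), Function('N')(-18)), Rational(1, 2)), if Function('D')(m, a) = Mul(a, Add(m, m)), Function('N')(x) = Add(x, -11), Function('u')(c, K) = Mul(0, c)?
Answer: Mul(I, Pow(29, Rational(1, 2))) ≈ Mul(5.3852, I)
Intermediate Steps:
Function('u')(c, K) = 0
Function('N')(x) = Add(-11, x)
Function('D')(m, a) = Mul(2, a, m) (Function('D')(m, a) = Mul(a, Mul(2, m)) = Mul(2, a, m))
Pow(Add(Function('D')(Function('u')(4, 3), 54), Function('N')(-18)), Rational(1, 2)) = Pow(Add(Mul(2, 54, 0), Add(-11, -18)), Rational(1, 2)) = Pow(Add(0, -29), Rational(1, 2)) = Pow(-29, Rational(1, 2)) = Mul(I, Pow(29, Rational(1, 2)))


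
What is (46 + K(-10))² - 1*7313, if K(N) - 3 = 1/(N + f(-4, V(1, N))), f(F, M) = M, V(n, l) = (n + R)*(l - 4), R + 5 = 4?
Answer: -492179/100 ≈ -4921.8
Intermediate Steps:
R = -1 (R = -5 + 4 = -1)
V(n, l) = (-1 + n)*(-4 + l) (V(n, l) = (n - 1)*(l - 4) = (-1 + n)*(-4 + l))
K(N) = 3 + 1/N (K(N) = 3 + 1/(N + (4 - N - 4*1 + N*1)) = 3 + 1/(N + (4 - N - 4 + N)) = 3 + 1/(N + 0) = 3 + 1/N)
(46 + K(-10))² - 1*7313 = (46 + (3 + 1/(-10)))² - 1*7313 = (46 + (3 - ⅒))² - 7313 = (46 + 29/10)² - 7313 = (489/10)² - 7313 = 239121/100 - 7313 = -492179/100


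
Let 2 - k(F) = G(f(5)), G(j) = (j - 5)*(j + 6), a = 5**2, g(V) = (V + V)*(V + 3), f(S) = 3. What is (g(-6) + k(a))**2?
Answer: 3136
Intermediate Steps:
g(V) = 2*V*(3 + V) (g(V) = (2*V)*(3 + V) = 2*V*(3 + V))
a = 25
G(j) = (-5 + j)*(6 + j)
k(F) = 20 (k(F) = 2 - (-30 + 3 + 3**2) = 2 - (-30 + 3 + 9) = 2 - 1*(-18) = 2 + 18 = 20)
(g(-6) + k(a))**2 = (2*(-6)*(3 - 6) + 20)**2 = (2*(-6)*(-3) + 20)**2 = (36 + 20)**2 = 56**2 = 3136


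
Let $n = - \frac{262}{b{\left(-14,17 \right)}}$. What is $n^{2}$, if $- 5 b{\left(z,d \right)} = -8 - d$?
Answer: $\frac{68644}{25} \approx 2745.8$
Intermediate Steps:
$b{\left(z,d \right)} = \frac{8}{5} + \frac{d}{5}$ ($b{\left(z,d \right)} = - \frac{-8 - d}{5} = \frac{8}{5} + \frac{d}{5}$)
$n = - \frac{262}{5}$ ($n = - \frac{262}{\frac{8}{5} + \frac{1}{5} \cdot 17} = - \frac{262}{\frac{8}{5} + \frac{17}{5}} = - \frac{262}{5} \approx -52.4$)
$n^{2} = \left(- \frac{262}{5}\right)^{2} = \frac{68644}{25}$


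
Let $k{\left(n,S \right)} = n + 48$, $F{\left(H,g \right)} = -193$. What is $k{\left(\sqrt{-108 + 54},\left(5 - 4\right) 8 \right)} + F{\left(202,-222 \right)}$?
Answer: $-145 + 3 i \sqrt{6} \approx -145.0 + 7.3485 i$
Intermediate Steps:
$k{\left(n,S \right)} = 48 + n$
$k{\left(\sqrt{-108 + 54},\left(5 - 4\right) 8 \right)} + F{\left(202,-222 \right)} = \left(48 + \sqrt{-108 + 54}\right) - 193 = \left(48 + \sqrt{-54}\right) - 193 = \left(48 + 3 i \sqrt{6}\right) - 193 = -145 + 3 i \sqrt{6}$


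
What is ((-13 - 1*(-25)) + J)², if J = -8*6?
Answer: 1296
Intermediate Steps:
J = -48
((-13 - 1*(-25)) + J)² = ((-13 - 1*(-25)) - 48)² = ((-13 + 25) - 48)² = (12 - 48)² = (-36)² = 1296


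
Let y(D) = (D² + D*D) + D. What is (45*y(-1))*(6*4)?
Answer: 1080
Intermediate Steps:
y(D) = D + 2*D² (y(D) = (D² + D²) + D = 2*D² + D = D + 2*D²)
(45*y(-1))*(6*4) = (45*(-(1 + 2*(-1))))*(6*4) = (45*(-(1 - 2)))*24 = (45*(-1*(-1)))*24 = (45*1)*24 = 45*24 = 1080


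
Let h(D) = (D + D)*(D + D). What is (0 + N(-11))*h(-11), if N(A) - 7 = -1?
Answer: 2904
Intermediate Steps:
h(D) = 4*D² (h(D) = (2*D)*(2*D) = 4*D²)
N(A) = 6 (N(A) = 7 - 1 = 6)
(0 + N(-11))*h(-11) = (0 + 6)*(4*(-11)²) = 6*(4*121) = 6*484 = 2904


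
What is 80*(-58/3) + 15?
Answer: -4595/3 ≈ -1531.7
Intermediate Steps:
80*(-58/3) + 15 = -4640/3 + 15 = -4595/3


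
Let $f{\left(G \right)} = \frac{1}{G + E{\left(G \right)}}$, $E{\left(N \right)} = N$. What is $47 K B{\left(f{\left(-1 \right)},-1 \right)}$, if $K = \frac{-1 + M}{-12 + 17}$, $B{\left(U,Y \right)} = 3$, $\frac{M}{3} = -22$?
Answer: $- \frac{9447}{5} \approx -1889.4$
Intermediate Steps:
$M = -66$ ($M = 3 \left(-22\right) = -66$)
$f{\left(G \right)} = \frac{1}{2 G}$ ($f{\left(G \right)} = \frac{1}{G + G} = \frac{1}{2 G}$)
$K = - \frac{67}{5}$ ($K = \frac{-1 - 66}{-12 + 17} = - \frac{67}{5} \approx -13.4$)
$47 K B{\left(f{\left(-1 \right)},-1 \right)} = 47 \left(- \frac{67}{5}\right) 3 = \left(- \frac{3149}{5}\right) 3 = - \frac{9447}{5}$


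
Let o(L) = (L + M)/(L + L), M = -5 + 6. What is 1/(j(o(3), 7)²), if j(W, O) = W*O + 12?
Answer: 9/2500 ≈ 0.0036000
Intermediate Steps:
M = 1
o(L) = (1 + L)/(2*L) (o(L) = (L + 1)/(L + L) = (1 + L)/((2*L)) = (1 + L)*(1/(2*L)) = (1 + L)/(2*L))
j(W, O) = 12 + O*W (j(W, O) = O*W + 12 = 12 + O*W)
1/(j(o(3), 7)²) = 1/((12 + 7*((½)*(1 + 3)/3))²) = 1/((12 + 7*((½)*(⅓)*4))²) = 1/((12 + 7*(⅔))²) = 1/((12 + 14/3)²) = 1/((50/3)²) = 1/(2500/9) = 9/2500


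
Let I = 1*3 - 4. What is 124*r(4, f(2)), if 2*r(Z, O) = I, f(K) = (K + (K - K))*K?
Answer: -62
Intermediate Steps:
f(K) = K**2 (f(K) = (K + 0)*K = K*K = K**2)
I = -1 (I = 3 - 4 = -1)
r(Z, O) = -1/2 (r(Z, O) = (1/2)*(-1) = -1/2)
124*r(4, f(2)) = 124*(-1/2) = -62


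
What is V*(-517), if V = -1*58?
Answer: 29986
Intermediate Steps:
V = -58
V*(-517) = -58*(-517) = 29986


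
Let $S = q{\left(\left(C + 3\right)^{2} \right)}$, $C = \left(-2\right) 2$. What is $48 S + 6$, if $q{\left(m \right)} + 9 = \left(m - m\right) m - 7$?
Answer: $-762$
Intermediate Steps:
$C = -4$
$q{\left(m \right)} = -16$ ($q{\left(m \right)} = -9 + \left(\left(m - m\right) m - 7\right) = -9 + \left(0 m - 7\right) = -9 + \left(0 - 7\right) = -9 - 7 = -16$)
$S = -16$
$48 S + 6 = 48 \left(-16\right) + 6 = -768 + 6 = -762$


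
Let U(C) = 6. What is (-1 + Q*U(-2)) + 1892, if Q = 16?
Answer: 1987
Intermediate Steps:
(-1 + Q*U(-2)) + 1892 = (-1 + 16*6) + 1892 = (-1 + 96) + 1892 = 95 + 1892 = 1987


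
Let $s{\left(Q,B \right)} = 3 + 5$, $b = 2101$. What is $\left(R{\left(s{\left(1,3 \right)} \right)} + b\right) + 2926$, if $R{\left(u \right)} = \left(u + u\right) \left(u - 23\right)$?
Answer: $4787$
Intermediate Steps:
$s{\left(Q,B \right)} = 8$
$R{\left(u \right)} = 2 u \left(-23 + u\right)$
$\left(R{\left(s{\left(1,3 \right)} \right)} + b\right) + 2926 = \left(2 \cdot 8 \left(-23 + 8\right) + 2101\right) + 2926 = \left(2 \cdot 8 \left(-15\right) + 2101\right) + 2926 = \left(-240 + 2101\right) + 2926 = 1861 + 2926 = 4787$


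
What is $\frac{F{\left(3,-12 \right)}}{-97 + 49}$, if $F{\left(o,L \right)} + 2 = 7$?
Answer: $- \frac{5}{48} \approx -0.10417$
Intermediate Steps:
$F{\left(o,L \right)} = 5$ ($F{\left(o,L \right)} = -2 + 7 = 5$)
$\frac{F{\left(3,-12 \right)}}{-97 + 49} = \frac{5}{-97 + 49} = \frac{5}{-48} = 5 \left(- \frac{1}{48}\right) = - \frac{5}{48}$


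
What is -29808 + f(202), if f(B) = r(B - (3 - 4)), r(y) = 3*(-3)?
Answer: -29817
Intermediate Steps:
r(y) = -9
f(B) = -9
-29808 + f(202) = -29808 - 9 = -29817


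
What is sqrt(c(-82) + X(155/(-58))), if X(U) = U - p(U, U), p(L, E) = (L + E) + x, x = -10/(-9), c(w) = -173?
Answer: I*sqrt(5190478)/174 ≈ 13.093*I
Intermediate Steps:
x = 10/9 (x = -10*(-1/9) = 10/9 ≈ 1.1111)
p(L, E) = 10/9 + E + L (p(L, E) = (L + E) + 10/9 = (E + L) + 10/9 = 10/9 + E + L)
X(U) = -10/9 - U (X(U) = U - (10/9 + U + U) = U - (10/9 + 2*U) = U + (-10/9 - 2*U) = -10/9 - U)
sqrt(c(-82) + X(155/(-58))) = sqrt(-173 + (-10/9 - 155/(-58))) = sqrt(-173 + (-10/9 - 155*(-1)/58)) = sqrt(-173 + (-10/9 - 1*(-155/58))) = sqrt(-173 + (-10/9 + 155/58)) = sqrt(-173 + 815/522) = sqrt(-89491/522) = I*sqrt(5190478)/174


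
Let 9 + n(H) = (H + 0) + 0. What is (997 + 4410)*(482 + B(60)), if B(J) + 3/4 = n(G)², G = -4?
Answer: 14063607/4 ≈ 3.5159e+6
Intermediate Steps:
n(H) = -9 + H (n(H) = -9 + ((H + 0) + 0) = -9 + (H + 0) = -9 + H)
B(J) = 673/4 (B(J) = -¾ + (-9 - 4)² = -¾ + (-13)² = -¾ + 169 = 673/4)
(997 + 4410)*(482 + B(60)) = (997 + 4410)*(482 + 673/4) = 5407*(2601/4) = 14063607/4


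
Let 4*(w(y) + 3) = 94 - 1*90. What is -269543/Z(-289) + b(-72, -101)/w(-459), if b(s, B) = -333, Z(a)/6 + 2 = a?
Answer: 280126/873 ≈ 320.88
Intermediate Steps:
Z(a) = -12 + 6*a
w(y) = -2 (w(y) = -3 + (94 - 1*90)/4 = -3 + (94 - 90)/4 = -3 + (¼)*4 = -3 + 1 = -2)
-269543/Z(-289) + b(-72, -101)/w(-459) = -269543/(-12 + 6*(-289)) - 333/(-2) = -269543/(-12 - 1734) - 333*(-½) = -269543/(-1746) + 333/2 = -269543*(-1/1746) + 333/2 = 269543/1746 + 333/2 = 280126/873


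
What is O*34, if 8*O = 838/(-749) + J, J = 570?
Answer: 1810891/749 ≈ 2417.7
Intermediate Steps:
O = 106523/1498 (O = (838/(-749) + 570)/8 = (838*(-1/749) + 570)/8 = (-838/749 + 570)/8 = (⅛)*(426092/749) = 106523/1498 ≈ 71.110)
O*34 = (106523/1498)*34 = 1810891/749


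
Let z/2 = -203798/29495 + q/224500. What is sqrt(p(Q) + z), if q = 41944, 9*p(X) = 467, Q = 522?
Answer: sqrt(1517028642200883635)/198648825 ≈ 6.2003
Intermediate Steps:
p(X) = 467/9 (p(X) = (1/9)*467 = 467/9)
z = -4451551272/331081375 (z = 2*(-203798/29495 + 41944/224500) = 2*(-203798*1/29495 + 41944*(1/224500)) = 2*(-203798/29495 + 10486/56125) = 2*(-2225775636/331081375) = -4451551272/331081375 ≈ -13.445)
sqrt(p(Q) + z) = sqrt(467/9 - 4451551272/331081375) = sqrt(114551040677/2979732375) = sqrt(1517028642200883635)/198648825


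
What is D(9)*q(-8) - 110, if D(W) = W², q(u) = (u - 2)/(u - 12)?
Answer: -139/2 ≈ -69.500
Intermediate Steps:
q(u) = (-2 + u)/(-12 + u)
D(9)*q(-8) - 110 = 9²*((-2 - 8)/(-12 - 8)) - 110 = 81*(-10/(-20)) - 110 = 81*(-1/20*(-10)) - 110 = 81*(½) - 110 = 81/2 - 110 = -139/2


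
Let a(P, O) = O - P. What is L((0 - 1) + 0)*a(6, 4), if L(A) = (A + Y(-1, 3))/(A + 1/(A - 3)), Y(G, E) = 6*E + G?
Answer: 128/5 ≈ 25.600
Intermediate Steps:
Y(G, E) = G + 6*E
L(A) = (17 + A)/(A + 1/(-3 + A)) (L(A) = (A + (-1 + 6*3))/(A + 1/(A - 3)) = (A + (-1 + 18))/(A + 1/(-3 + A)) = (A + 17)/(A + 1/(-3 + A)) = (17 + A)/(A + 1/(-3 + A)))
L((0 - 1) + 0)*a(6, 4) = ((-51 + ((0 - 1) + 0)² + 14*((0 - 1) + 0))/(1 + ((0 - 1) + 0)² - 3*((0 - 1) + 0)))*(4 - 1*6) = ((-51 + (-1 + 0)² + 14*(-1 + 0))/(1 + (-1 + 0)² - 3*(-1 + 0)))*(4 - 6) = ((-51 + (-1)² + 14*(-1))/(1 + (-1)² - 3*(-1)))*(-2) = ((-51 + 1 - 14)/(1 + 1 + 3))*(-2) = (-64/5)*(-2) = ((⅕)*(-64))*(-2) = -64/5*(-2) = 128/5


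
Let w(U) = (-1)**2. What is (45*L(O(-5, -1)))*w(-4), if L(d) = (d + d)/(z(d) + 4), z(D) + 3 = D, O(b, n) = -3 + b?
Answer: 720/7 ≈ 102.86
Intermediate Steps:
z(D) = -3 + D
w(U) = 1
L(d) = 2*d/(1 + d) (L(d) = (d + d)/((-3 + d) + 4) = (2*d)/(1 + d) = 2*d/(1 + d))
(45*L(O(-5, -1)))*w(-4) = (45*(2*(-3 - 5)/(1 + (-3 - 5))))*1 = (45*(2*(-8)/(1 - 8)))*1 = (45*(2*(-8)/(-7)))*1 = (45*(2*(-8)*(-1/7)))*1 = (45*(16/7))*1 = (720/7)*1 = 720/7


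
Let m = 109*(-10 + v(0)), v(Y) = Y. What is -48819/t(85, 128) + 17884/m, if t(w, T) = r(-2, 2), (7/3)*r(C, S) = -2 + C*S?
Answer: 62027843/3270 ≈ 18969.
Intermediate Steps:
r(C, S) = -6/7 + 3*C*S/7 (r(C, S) = 3*(-2 + C*S)/7 = -6/7 + 3*C*S/7)
t(w, T) = -18/7 (t(w, T) = -6/7 + (3/7)*(-2)*2 = -6/7 - 12/7 = -18/7)
m = -1090 (m = 109*(-10 + 0) = 109*(-10) = -1090)
-48819/t(85, 128) + 17884/m = -48819/(-18/7) + 17884/(-1090) = -48819*(-7/18) + 17884*(-1/1090) = 113911/6 - 8942/545 = 62027843/3270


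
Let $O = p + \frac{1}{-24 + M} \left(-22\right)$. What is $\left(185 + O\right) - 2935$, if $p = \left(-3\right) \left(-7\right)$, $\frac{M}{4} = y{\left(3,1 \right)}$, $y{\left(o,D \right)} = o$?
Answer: $- \frac{16363}{6} \approx -2727.2$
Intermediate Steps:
$M = 12$ ($M = 4 \cdot 3 = 12$)
$p = 21$
$O = \frac{137}{6}$ ($O = 21 + \frac{1}{-24 + 12} \left(-22\right) = 21 + \frac{1}{-12} \left(-22\right) = 21 - - \frac{11}{6} = 21 + \frac{11}{6} = \frac{137}{6} \approx 22.833$)
$\left(185 + O\right) - 2935 = \left(185 + \frac{137}{6}\right) - 2935 = \frac{1247}{6} - 2935 = - \frac{16363}{6}$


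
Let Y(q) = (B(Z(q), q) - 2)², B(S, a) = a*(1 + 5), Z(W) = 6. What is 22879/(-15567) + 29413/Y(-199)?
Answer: -32268615493/22267285872 ≈ -1.4491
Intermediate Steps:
B(S, a) = 6*a (B(S, a) = a*6 = 6*a)
Y(q) = (-2 + 6*q)² (Y(q) = (6*q - 2)² = (-2 + 6*q)²)
22879/(-15567) + 29413/Y(-199) = 22879/(-15567) + 29413/((4*(-1 + 3*(-199))²)) = 22879*(-1/15567) + 29413/((4*(-1 - 597)²)) = -22879/15567 + 29413/((4*(-598)²)) = -22879/15567 + 29413/((4*357604)) = -22879/15567 + 29413/1430416 = -32268615493/22267285872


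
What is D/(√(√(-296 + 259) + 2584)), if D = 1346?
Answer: 1346/√(2584 + I*√37) ≈ 26.479 - 0.031166*I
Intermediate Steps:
D/(√(√(-296 + 259) + 2584)) = 1346/(√(√(-296 + 259) + 2584)) = 1346/(√(√(-37) + 2584)) = 1346/(√(I*√37 + 2584)) = 1346/(√(2584 + I*√37)) = 1346/√(2584 + I*√37)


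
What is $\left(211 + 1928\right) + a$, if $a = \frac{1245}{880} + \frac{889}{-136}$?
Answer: $\frac{6384563}{2992} \approx 2133.9$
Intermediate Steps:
$a = - \frac{15325}{2992}$ ($a = 1245 \cdot \frac{1}{880} + 889 \left(- \frac{1}{136}\right) = \frac{249}{176} - \frac{889}{136} = - \frac{15325}{2992} \approx -5.122$)
$\left(211 + 1928\right) + a = \left(211 + 1928\right) - \frac{15325}{2992} = 2139 - \frac{15325}{2992} = \frac{6384563}{2992}$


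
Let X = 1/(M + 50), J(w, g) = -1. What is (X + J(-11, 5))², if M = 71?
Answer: 14400/14641 ≈ 0.98354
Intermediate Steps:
X = 1/121 (X = 1/(71 + 50) = 1/121 ≈ 0.0082645)
(X + J(-11, 5))² = (1/121 - 1)² = (-120/121)² = 14400/14641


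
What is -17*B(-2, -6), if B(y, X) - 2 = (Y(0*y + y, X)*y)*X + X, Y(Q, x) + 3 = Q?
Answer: 1088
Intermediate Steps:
Y(Q, x) = -3 + Q
B(y, X) = 2 + X + X*y*(-3 + y) (B(y, X) = 2 + (((-3 + (0*y + y))*y)*X + X) = 2 + (((-3 + (0 + y))*y)*X + X) = 2 + (((-3 + y)*y)*X + X) = 2 + ((y*(-3 + y))*X + X) = 2 + (X*y*(-3 + y) + X) = 2 + (X + X*y*(-3 + y)) = 2 + X + X*y*(-3 + y))
-17*B(-2, -6) = -17*(2 - 6 - 6*(-2)*(-3 - 2)) = -17*(2 - 6 - 6*(-2)*(-5)) = -17*(2 - 6 - 60) = -17*(-64) = 1088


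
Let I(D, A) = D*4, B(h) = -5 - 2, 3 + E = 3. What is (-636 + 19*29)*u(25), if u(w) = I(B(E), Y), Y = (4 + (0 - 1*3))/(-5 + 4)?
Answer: 2380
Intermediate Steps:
E = 0 (E = -3 + 3 = 0)
B(h) = -7
Y = -1 (Y = (4 + (0 - 3))/(-1) = (4 - 3)*(-1) = 1*(-1) = -1)
I(D, A) = 4*D
u(w) = -28 (u(w) = 4*(-7) = -28)
(-636 + 19*29)*u(25) = (-636 + 19*29)*(-28) = (-636 + 551)*(-28) = -85*(-28) = 2380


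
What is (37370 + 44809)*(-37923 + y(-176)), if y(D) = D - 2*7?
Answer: -3132088227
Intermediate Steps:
y(D) = -14 + D (y(D) = D - 14 = -14 + D)
(37370 + 44809)*(-37923 + y(-176)) = (37370 + 44809)*(-37923 + (-14 - 176)) = 82179*(-37923 - 190) = 82179*(-38113) = -3132088227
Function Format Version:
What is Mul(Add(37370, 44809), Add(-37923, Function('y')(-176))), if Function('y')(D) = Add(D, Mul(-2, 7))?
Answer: -3132088227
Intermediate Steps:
Function('y')(D) = Add(-14, D) (Function('y')(D) = Add(D, -14) = Add(-14, D))
Mul(Add(37370, 44809), Add(-37923, Function('y')(-176))) = Mul(Add(37370, 44809), Add(-37923, Add(-14, -176))) = Mul(82179, Add(-37923, -190)) = Mul(82179, -38113) = -3132088227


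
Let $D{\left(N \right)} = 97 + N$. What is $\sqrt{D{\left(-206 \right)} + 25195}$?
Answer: $\sqrt{25086} \approx 158.39$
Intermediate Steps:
$\sqrt{D{\left(-206 \right)} + 25195} = \sqrt{\left(97 - 206\right) + 25195} = \sqrt{-109 + 25195} = \sqrt{25086}$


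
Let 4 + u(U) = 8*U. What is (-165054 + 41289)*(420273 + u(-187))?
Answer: -51829440345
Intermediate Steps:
u(U) = -4 + 8*U
(-165054 + 41289)*(420273 + u(-187)) = (-165054 + 41289)*(420273 + (-4 + 8*(-187))) = -123765*(420273 + (-4 - 1496)) = -123765*(420273 - 1500) = -123765*418773 = -51829440345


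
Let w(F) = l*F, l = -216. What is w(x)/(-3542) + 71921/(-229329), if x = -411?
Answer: -10306827743/406141659 ≈ -25.377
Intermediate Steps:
w(F) = -216*F
w(x)/(-3542) + 71921/(-229329) = -216*(-411)/(-3542) + 71921/(-229329) = 88776*(-1/3542) + 71921*(-1/229329) = -44388/1771 - 71921/229329 = -10306827743/406141659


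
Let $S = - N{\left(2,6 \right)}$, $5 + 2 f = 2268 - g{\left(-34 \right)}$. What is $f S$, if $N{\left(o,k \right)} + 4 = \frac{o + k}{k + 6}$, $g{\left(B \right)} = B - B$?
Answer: $\frac{11315}{3} \approx 3771.7$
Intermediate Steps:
$g{\left(B \right)} = 0$
$f = \frac{2263}{2}$ ($f = - \frac{5}{2} + \frac{2268 - 0}{2} = - \frac{5}{2} + \frac{2268 + 0}{2} = - \frac{5}{2} + \frac{1}{2} \cdot 2268 = - \frac{5}{2} + 1134 = \frac{2263}{2} \approx 1131.5$)
$N{\left(o,k \right)} = -4 + \frac{k + o}{6 + k}$ ($N{\left(o,k \right)} = -4 + \frac{o + k}{k + 6} = -4 + \frac{k + o}{6 + k}$)
$S = \frac{10}{3}$ ($S = - \frac{-24 + 2 - 18}{6 + 6} = - \frac{-24 + 2 - 18}{12} = - \frac{-40}{12} = \left(-1\right) \left(- \frac{10}{3}\right) = \frac{10}{3} \approx 3.3333$)
$f S = \frac{2263}{2} \cdot \frac{10}{3} = \frac{11315}{3}$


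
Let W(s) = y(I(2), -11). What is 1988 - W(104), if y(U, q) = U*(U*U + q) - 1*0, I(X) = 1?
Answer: 1998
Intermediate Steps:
y(U, q) = U*(q + U²) (y(U, q) = U*(U² + q) + 0 = U*(q + U²) + 0 = U*(q + U²))
W(s) = -10 (W(s) = 1*(-11 + 1²) = 1*(-11 + 1) = 1*(-10) = -10)
1988 - W(104) = 1988 - 1*(-10) = 1988 + 10 = 1998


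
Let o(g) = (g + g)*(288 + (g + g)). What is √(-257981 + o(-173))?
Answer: I*√237913 ≈ 487.76*I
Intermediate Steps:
o(g) = 2*g*(288 + 2*g) (o(g) = (2*g)*(288 + 2*g) = 2*g*(288 + 2*g))
√(-257981 + o(-173)) = √(-257981 + 4*(-173)*(144 - 173)) = √(-257981 + 4*(-173)*(-29)) = √(-257981 + 20068) = √(-237913) = I*√237913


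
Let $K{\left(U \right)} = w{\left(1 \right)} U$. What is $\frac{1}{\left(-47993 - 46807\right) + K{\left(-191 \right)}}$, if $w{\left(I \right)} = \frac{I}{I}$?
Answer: $- \frac{1}{94991} \approx -1.0527 \cdot 10^{-5}$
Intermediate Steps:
$w{\left(I \right)} = 1$
$K{\left(U \right)} = U$ ($K{\left(U \right)} = 1 U = U$)
$\frac{1}{\left(-47993 - 46807\right) + K{\left(-191 \right)}} = \frac{1}{\left(-47993 - 46807\right) - 191} = \frac{1}{-94800 - 191} = \frac{1}{-94991} = - \frac{1}{94991}$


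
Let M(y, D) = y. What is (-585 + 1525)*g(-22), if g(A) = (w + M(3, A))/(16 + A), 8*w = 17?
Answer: -9635/12 ≈ -802.92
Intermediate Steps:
w = 17/8 (w = (⅛)*17 = 17/8 ≈ 2.1250)
g(A) = 41/(8*(16 + A)) (g(A) = (17/8 + 3)/(16 + A) = 41/(8*(16 + A)))
(-585 + 1525)*g(-22) = (-585 + 1525)*(41/(8*(16 - 22))) = 940*((41/8)/(-6)) = 940*((41/8)*(-⅙)) = 940*(-41/48) = -9635/12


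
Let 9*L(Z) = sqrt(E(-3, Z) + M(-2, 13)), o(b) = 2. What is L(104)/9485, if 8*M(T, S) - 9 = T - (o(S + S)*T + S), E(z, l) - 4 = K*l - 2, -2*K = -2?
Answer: sqrt(47)/56910 ≈ 0.00012046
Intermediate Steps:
K = 1 (K = -1/2*(-2) = 1)
E(z, l) = 2 + l (E(z, l) = 4 + (1*l - 2) = 4 + (l - 2) = 4 + (-2 + l) = 2 + l)
M(T, S) = 9/8 - S/8 - T/8 (M(T, S) = 9/8 + (T - (2*T + S))/8 = 9/8 + (T - (S + 2*T))/8 = 9/8 + (T + (-S - 2*T))/8 = 9/8 + (-S - T)/8 = 9/8 + (-S/8 - T/8) = 9/8 - S/8 - T/8)
L(Z) = sqrt(7/4 + Z)/9 (L(Z) = sqrt((2 + Z) + (9/8 - 1/8*13 - 1/8*(-2)))/9 = sqrt((2 + Z) + (9/8 - 13/8 + 1/4))/9 = sqrt((2 + Z) - 1/4)/9 = sqrt(7/4 + Z)/9)
L(104)/9485 = (sqrt(7 + 4*104)/18)/9485 = (sqrt(7 + 416)/18)*(1/9485) = (sqrt(423)/18)*(1/9485) = ((3*sqrt(47))/18)*(1/9485) = (sqrt(47)/6)*(1/9485) = sqrt(47)/56910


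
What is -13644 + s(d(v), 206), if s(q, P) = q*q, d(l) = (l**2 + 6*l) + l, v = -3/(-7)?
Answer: -32734908/2401 ≈ -13634.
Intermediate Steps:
v = 3/7 (v = -3*(-1/7) = 3/7 ≈ 0.42857)
d(l) = l**2 + 7*l
s(q, P) = q**2
-13644 + s(d(v), 206) = -13644 + (3*(7 + 3/7)/7)**2 = -13644 + ((3/7)*(52/7))**2 = -13644 + (156/49)**2 = -13644 + 24336/2401 = -32734908/2401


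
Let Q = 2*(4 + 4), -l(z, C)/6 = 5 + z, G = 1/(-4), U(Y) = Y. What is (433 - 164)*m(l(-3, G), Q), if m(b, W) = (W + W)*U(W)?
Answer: 137728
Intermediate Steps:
G = -¼ ≈ -0.25000
l(z, C) = -30 - 6*z (l(z, C) = -6*(5 + z) = -30 - 6*z)
Q = 16 (Q = 2*8 = 16)
m(b, W) = 2*W² (m(b, W) = (W + W)*W = (2*W)*W = 2*W²)
(433 - 164)*m(l(-3, G), Q) = (433 - 164)*(2*16²) = 269*(2*256) = 269*512 = 137728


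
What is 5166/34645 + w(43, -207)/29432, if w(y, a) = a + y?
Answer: 68651/478270 ≈ 0.14354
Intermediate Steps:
5166/34645 + w(43, -207)/29432 = 5166/34645 + (-207 + 43)/29432 = 5166*(1/34645) - 164*1/29432 = 126/845 - 41/7358 = 68651/478270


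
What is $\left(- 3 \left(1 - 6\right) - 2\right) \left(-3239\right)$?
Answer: $-42107$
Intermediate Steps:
$\left(- 3 \left(1 - 6\right) - 2\right) \left(-3239\right) = \left(\left(-3\right) \left(-5\right) - 2\right) \left(-3239\right) = \left(15 - 2\right) \left(-3239\right) = 13 \left(-3239\right) = -42107$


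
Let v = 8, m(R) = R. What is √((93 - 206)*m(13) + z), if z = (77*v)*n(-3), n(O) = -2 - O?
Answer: I*√853 ≈ 29.206*I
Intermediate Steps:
z = 616 (z = (77*8)*(-2 - 1*(-3)) = 616*(-2 + 3) = 616*1 = 616)
√((93 - 206)*m(13) + z) = √((93 - 206)*13 + 616) = √(-113*13 + 616) = √(-1469 + 616) = √(-853) = I*√853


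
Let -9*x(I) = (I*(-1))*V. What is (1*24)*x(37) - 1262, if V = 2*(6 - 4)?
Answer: -2602/3 ≈ -867.33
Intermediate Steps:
V = 4 (V = 2*2 = 4)
x(I) = 4*I/9 (x(I) = -I*(-1)*4/9 = -(-I)*4/9 = -(-4)*I/9 = 4*I/9)
(1*24)*x(37) - 1262 = (1*24)*((4/9)*37) - 1262 = 24*(148/9) - 1262 = 1184/3 - 1262 = -2602/3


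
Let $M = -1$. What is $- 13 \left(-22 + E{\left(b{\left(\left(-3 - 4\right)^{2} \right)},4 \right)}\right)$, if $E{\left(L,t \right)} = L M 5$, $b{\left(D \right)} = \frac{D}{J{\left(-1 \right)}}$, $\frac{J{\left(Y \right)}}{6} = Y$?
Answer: $- \frac{1469}{6} \approx -244.83$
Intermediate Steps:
$J{\left(Y \right)} = 6 Y$
$b{\left(D \right)} = - \frac{D}{6}$ ($b{\left(D \right)} = \frac{D}{6 \left(-1\right)} = \frac{D}{-6} = D \left(- \frac{1}{6}\right) = - \frac{D}{6}$)
$E{\left(L,t \right)} = - 5 L$ ($E{\left(L,t \right)} = L \left(-1\right) 5 = - L 5 = - 5 L$)
$- 13 \left(-22 + E{\left(b{\left(\left(-3 - 4\right)^{2} \right)},4 \right)}\right) = - 13 \left(-22 - 5 \left(- \frac{\left(-3 - 4\right)^{2}}{6}\right)\right) = - 13 \left(-22 - 5 \left(- \frac{\left(-7\right)^{2}}{6}\right)\right) = - 13 \left(-22 - 5 \left(\left(- \frac{1}{6}\right) 49\right)\right) = - 13 \left(-22 - - \frac{245}{6}\right) = - 13 \left(-22 + \frac{245}{6}\right) = \left(-13\right) \frac{113}{6} = - \frac{1469}{6}$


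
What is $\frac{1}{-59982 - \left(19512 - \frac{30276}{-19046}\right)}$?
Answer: $- \frac{9523}{757036500} \approx -1.2579 \cdot 10^{-5}$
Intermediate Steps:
$\frac{1}{-59982 - \left(19512 - \frac{30276}{-19046}\right)} = \frac{1}{-59982 - \left(19512 - - \frac{15138}{9523}\right)} = \frac{1}{-59982 - \frac{185827914}{9523}} = \frac{1}{- \frac{757036500}{9523}} = - \frac{9523}{757036500}$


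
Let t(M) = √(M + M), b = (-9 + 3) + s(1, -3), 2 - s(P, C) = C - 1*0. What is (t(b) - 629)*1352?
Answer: -850408 + 1352*I*√2 ≈ -8.5041e+5 + 1912.0*I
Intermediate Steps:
s(P, C) = 2 - C (s(P, C) = 2 - (C - 1*0) = 2 - (C + 0) = 2 - C)
b = -1 (b = (-9 + 3) + (2 - 1*(-3)) = -6 + (2 + 3) = -6 + 5 = -1)
t(M) = √2*√M (t(M) = √(2*M) = √2*√M)
(t(b) - 629)*1352 = (√2*√(-1) - 629)*1352 = (√2*I - 629)*1352 = (I*√2 - 629)*1352 = (-629 + I*√2)*1352 = -850408 + 1352*I*√2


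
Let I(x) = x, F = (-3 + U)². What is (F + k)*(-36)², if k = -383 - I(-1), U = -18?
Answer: 76464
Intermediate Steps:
F = 441 (F = (-3 - 18)² = (-21)² = 441)
k = -382 (k = -383 - 1*(-1) = -383 + 1 = -382)
(F + k)*(-36)² = (441 - 382)*(-36)² = 59*1296 = 76464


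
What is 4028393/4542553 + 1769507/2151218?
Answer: 16704030864045/9772021779554 ≈ 1.7094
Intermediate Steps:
4028393/4542553 + 1769507/2151218 = 16704030864045/9772021779554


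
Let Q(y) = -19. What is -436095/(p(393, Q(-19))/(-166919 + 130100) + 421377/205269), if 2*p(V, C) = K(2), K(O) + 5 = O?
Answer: -732426331229010/3447775037 ≈ -2.1243e+5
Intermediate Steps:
K(O) = -5 + O
p(V, C) = -3/2 (p(V, C) = (-5 + 2)/2 = (½)*(-3) = -3/2)
-436095/(p(393, Q(-19))/(-166919 + 130100) + 421377/205269) = -436095/(-3/(2*(-166919 + 130100)) + 421377/205269) = -436095/(-3/2/(-36819) + 421377*(1/205269)) = -436095/(-3/2*(-1/36819) + 140459/68423) = -436095/(1/24546 + 140459/68423) = -436095/3447775037/1679510958 = -436095*1679510958/3447775037 = -732426331229010/3447775037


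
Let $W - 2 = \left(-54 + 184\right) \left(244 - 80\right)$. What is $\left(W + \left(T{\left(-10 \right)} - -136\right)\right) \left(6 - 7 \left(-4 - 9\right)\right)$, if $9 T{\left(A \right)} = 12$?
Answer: $\frac{6244666}{3} \approx 2.0816 \cdot 10^{6}$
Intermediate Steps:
$T{\left(A \right)} = \frac{4}{3}$ ($T{\left(A \right)} = \frac{1}{9} \cdot 12 = \frac{4}{3}$)
$W = 21322$ ($W = 2 + \left(-54 + 184\right) \left(244 - 80\right) = 2 + 130 \cdot 164 = 2 + 21320 = 21322$)
$\left(W + \left(T{\left(-10 \right)} - -136\right)\right) \left(6 - 7 \left(-4 - 9\right)\right) = \left(21322 + \left(\frac{4}{3} - -136\right)\right) \left(6 - 7 \left(-4 - 9\right)\right) = \left(21322 + \left(\frac{4}{3} + 136\right)\right) \left(6 - -91\right) = \left(21322 + \frac{412}{3}\right) \left(6 + 91\right) = \frac{64378}{3} \cdot 97 = \frac{6244666}{3}$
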